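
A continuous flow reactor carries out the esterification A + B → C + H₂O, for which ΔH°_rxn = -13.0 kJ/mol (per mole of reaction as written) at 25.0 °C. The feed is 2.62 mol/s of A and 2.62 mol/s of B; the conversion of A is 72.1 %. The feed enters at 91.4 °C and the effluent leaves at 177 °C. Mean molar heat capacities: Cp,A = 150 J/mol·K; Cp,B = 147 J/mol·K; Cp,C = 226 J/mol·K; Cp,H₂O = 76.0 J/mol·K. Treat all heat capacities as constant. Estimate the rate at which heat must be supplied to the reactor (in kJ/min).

Q_in = 2610 kJ/min

Extent of reaction ξ = 0.721 × 2.62 = 1.889 mol/s
Reaction term: ξ·ΔH°_rxn = 1.889 × -13.0 = -24.557 kJ/s
Sensible, feed 91.4→25 °C: -51.668 kJ/s
Outlet flows (mol/s): A 0.73098, B 0.73098, C 1.889, H₂O 1.889
Sensible, products 25→177 °C: 119.71 kJ/s
Q = ΔH = 43.487 kJ/s = 43.487 kW
Heat supplied = 2609.2 kJ/min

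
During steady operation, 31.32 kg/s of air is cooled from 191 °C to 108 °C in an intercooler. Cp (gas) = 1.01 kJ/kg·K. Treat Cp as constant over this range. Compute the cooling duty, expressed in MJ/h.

Q = ṁ·Cp·ΔT = 31.32 × 1.01 × (108 − 191) = -2625.6 kJ/s
Cooling duty = 9452 MJ/h

Q_c = 9450 MJ/h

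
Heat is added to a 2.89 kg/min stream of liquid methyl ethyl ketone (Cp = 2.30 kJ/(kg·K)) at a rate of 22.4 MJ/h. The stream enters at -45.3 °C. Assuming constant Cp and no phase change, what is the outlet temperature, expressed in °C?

T_out = 10.9 °C

Q = 22.4 MJ/h = 373.33 kJ/min
ΔT = Q/(ṁ·Cp) = 373.33/(2.89×2.30) = 56.166 K
T_out = -45.3 + 56.166 = 10.866 °C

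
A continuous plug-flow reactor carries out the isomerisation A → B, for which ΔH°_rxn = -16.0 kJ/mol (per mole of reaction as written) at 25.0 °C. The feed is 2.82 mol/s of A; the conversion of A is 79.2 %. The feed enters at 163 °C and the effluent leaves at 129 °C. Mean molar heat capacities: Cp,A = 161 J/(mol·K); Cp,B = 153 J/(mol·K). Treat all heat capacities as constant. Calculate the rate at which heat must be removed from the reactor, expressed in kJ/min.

Extent of reaction ξ = 0.792 × 2.82 = 2.2334 mol/s
Reaction term: ξ·ΔH°_rxn = 2.2334 × -16.0 = -35.735 kJ/s
Sensible, feed 163→25 °C: -62.655 kJ/s
Outlet flows (mol/s): A 0.58656, B 2.2334
Sensible, products 25→129 °C: 45.36 kJ/s
Q = ΔH = -53.03 kJ/s = -53.03 kW
Heat removed = 3181.8 kJ/min

Q_out = 3180 kJ/min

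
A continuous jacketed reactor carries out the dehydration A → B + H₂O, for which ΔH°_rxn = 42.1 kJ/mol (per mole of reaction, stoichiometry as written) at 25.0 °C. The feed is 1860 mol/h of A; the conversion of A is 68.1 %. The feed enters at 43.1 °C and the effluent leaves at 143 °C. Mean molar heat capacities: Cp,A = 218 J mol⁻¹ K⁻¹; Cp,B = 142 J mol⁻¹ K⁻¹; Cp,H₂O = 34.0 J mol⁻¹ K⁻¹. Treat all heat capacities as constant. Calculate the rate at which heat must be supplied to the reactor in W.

Extent of reaction ξ = 0.681 × 1860 = 1266.7 mol/h
Reaction term: ξ·ΔH°_rxn = 1266.7 × 42.1 = 53326 kJ/h
Sensible, feed 43.1→25 °C: -7339.2 kJ/h
Outlet flows (mol/h): A 593.34, B 1266.7, H₂O 1266.7
Sensible, products 25→143 °C: 41569 kJ/h
Q = ΔH = 87556 kJ/h = 24.321 kW
Heat supplied = 24321 W

Q_in = 24300 W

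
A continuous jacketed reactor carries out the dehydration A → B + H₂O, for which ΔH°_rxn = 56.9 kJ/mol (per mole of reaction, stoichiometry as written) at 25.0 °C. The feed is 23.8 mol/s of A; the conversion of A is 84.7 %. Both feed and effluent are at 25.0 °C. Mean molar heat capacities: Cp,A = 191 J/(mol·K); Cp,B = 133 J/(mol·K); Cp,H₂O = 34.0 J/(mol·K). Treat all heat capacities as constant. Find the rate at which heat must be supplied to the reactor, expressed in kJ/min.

Extent of reaction ξ = 0.847 × 23.8 = 20.159 mol/s
Reaction term: ξ·ΔH°_rxn = 20.159 × 56.9 = 1147 kJ/s
Q = ΔH = 1147 kJ/s = 1147 kW
Heat supplied = 68821 kJ/min

Q_in = 68800 kJ/min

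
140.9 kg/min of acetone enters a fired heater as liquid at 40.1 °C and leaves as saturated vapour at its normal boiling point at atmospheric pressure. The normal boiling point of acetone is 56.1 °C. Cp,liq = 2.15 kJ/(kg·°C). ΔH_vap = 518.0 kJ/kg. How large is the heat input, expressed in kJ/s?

Q = 1300 kJ/s

liquid 40.1→56.1 °C: 34.4 kJ/kg
vaporisation at 56.1 °C: 518 kJ/kg
Δh = 34.4 + 518 = 552.4 kJ/kg
Q = ṁ·Δh = 140.9 kg/min × 552.4 kJ/kg = 77833 kJ/min
|Q| = 1297.2 kW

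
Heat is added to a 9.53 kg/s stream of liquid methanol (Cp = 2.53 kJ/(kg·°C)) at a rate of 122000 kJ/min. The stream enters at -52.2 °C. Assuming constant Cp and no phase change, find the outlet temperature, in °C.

T_out = 32.1 °C

Q = 122000 kJ/min = 2033.3 kJ/s
ΔT = Q/(ṁ·Cp) = 2033.3/(9.53×2.53) = 84.333 K
T_out = -52.2 + 84.333 = 32.133 °C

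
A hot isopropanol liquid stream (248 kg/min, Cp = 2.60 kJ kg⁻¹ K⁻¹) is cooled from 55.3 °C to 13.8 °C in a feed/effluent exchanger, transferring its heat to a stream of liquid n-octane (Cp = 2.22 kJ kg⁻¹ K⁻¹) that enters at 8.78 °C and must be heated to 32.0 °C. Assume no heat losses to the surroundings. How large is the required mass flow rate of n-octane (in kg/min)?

Heat released by hot stream: Q = 248 × 2.60 × (55.3 − 13.8) = 26759 kJ/min
Energy balance on cold side (adiabatic exchanger): Q = ṁ_c·Cp_c·(T_c,out − T_c,in)
ṁ_c = 26759 / [2.22 × (32.0 − 8.78)] = 519.11 kg/min

ṁ_c = 519 kg/min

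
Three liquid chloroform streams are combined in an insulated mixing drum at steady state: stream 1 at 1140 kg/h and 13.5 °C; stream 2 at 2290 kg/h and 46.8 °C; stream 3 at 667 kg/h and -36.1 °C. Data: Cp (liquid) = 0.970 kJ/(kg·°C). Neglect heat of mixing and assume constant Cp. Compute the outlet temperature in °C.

Adiabatic, steady state ⇒ Σ ṁᵢCp,ᵢ(T_out − Tᵢ) = 0
T_out = Σ ṁᵢCp,ᵢTᵢ / Σ ṁᵢCp,ᵢ
      = 95529 / 3974.1 = 24.038 °C

T_out = 24.0 °C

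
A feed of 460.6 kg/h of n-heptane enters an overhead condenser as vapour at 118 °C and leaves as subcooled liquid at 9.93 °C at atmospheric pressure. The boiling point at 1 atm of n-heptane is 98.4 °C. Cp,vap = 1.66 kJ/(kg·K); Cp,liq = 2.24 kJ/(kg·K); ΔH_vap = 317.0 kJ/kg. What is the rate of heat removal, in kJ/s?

Q_c = 70.1 kJ/s

vapour 118→98.4 °C: -32.536 kJ/kg
condensation at 98.4 °C: -317 kJ/kg
liquid 98.4→9.93 °C: -198.17 kJ/kg
Δh = -32.536 + -317 + -198.17 = -547.71 kJ/kg
Q = ṁ·Δh = 460.6 kg/h × -547.71 kJ/kg = -252270 kJ/h
|Q| = 70.076 kW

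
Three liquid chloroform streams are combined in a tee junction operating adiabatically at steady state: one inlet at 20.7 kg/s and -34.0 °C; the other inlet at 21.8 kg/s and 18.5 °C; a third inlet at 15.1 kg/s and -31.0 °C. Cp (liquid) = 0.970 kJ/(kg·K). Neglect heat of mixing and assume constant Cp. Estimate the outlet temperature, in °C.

T_out = -13.3 °C

Energy balance with Q = 0: Σ ṁᵢCp,ᵢ(T_out − Tᵢ) = 0
T_out = Σ ṁᵢCp,ᵢTᵢ / Σ ṁᵢCp,ᵢ
      = -745.54 / 55.872 = -13.344 °C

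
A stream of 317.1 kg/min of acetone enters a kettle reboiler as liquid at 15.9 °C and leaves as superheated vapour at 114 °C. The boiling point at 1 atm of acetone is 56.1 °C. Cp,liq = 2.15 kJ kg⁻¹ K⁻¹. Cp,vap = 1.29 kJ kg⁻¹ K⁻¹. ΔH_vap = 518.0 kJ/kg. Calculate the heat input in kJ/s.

liquid 15.9→56.1 °C: 86.43 kJ/kg
vaporisation at 56.1 °C: 518 kJ/kg
vapour 56.1→114 °C: 74.691 kJ/kg
Δh = 86.43 + 518 + 74.691 = 679.12 kJ/kg
Q = ṁ·Δh = 317.1 kg/min × 679.12 kJ/kg = 215350 kJ/min
|Q| = 3589.2 kW

Q = 3590 kJ/s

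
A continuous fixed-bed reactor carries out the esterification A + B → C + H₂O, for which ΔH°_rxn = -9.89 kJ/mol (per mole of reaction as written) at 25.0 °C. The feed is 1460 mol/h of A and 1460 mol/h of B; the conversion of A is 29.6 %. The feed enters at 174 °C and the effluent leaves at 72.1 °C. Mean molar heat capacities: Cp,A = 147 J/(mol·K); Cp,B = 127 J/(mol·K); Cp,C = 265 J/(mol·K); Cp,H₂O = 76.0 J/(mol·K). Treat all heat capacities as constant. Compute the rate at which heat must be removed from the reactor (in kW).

Extent of reaction ξ = 0.296 × 1460 = 432.16 mol/h
Reaction term: ξ·ΔH°_rxn = 432.16 × -9.89 = -4274.1 kJ/h
Sensible, feed 174→25 °C: -59606 kJ/h
Outlet flows (mol/h): A 1027.8, B 1027.8, C 432.16, H₂O 432.16
Sensible, products 25→72.1 °C: 20206 kJ/h
Q = ΔH = -43674 kJ/h = -12.132 kW
Heat removed = 12.132 kW

Q_out = 12.1 kW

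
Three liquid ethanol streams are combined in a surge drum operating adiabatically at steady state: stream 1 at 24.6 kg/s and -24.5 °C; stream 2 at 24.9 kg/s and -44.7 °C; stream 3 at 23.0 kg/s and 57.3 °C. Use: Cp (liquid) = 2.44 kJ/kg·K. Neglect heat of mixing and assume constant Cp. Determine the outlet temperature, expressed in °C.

Adiabatic, steady state ⇒ Σ ṁᵢCp,ᵢ(T_out − Tᵢ) = 0
T_out = Σ ṁᵢCp,ᵢTᵢ / Σ ṁᵢCp,ᵢ
      = -970.71 / 176.9 = -5.4873 °C

T_out = -5.49 °C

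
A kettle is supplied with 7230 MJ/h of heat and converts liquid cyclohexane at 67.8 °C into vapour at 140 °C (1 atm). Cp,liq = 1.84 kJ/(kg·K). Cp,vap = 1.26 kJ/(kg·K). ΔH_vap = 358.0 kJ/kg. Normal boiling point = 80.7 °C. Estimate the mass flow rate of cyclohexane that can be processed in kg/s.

ṁ = 4.40 kg/s

Δh = 1.84×(80.7−67.8) + 358.0 + 1.26×(140−80.7) = 456.45 kJ/kg
Q = 7230 MJ/h = 2008.3 kJ/s = 2008.3 kJ/s
ṁ = Q/Δh = 2008.3 / 456.45 = 4.3999 kg/s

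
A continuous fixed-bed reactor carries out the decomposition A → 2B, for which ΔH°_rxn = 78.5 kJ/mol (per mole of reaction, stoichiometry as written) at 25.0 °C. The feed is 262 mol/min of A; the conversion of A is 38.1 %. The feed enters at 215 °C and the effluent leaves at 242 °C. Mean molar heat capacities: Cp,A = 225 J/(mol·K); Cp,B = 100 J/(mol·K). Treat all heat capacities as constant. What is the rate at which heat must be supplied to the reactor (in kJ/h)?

Extent of reaction ξ = 0.381 × 262 = 99.822 mol/min
Reaction term: ξ·ΔH°_rxn = 99.822 × 78.5 = 7836 kJ/min
Sensible, feed 215→25 °C: -11200 kJ/min
Outlet flows (mol/min): A 162.18, B 199.64
Sensible, products 25→242 °C: 12251 kJ/min
Q = ΔH = 8886.1 kJ/min = 148.1 kW
Heat supplied = 533170 kJ/h

Q_in = 533000 kJ/h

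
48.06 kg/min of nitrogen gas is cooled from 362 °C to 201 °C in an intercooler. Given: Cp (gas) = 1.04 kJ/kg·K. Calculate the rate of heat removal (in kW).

Q_c = 134 kW

Q = ṁ·Cp·ΔT = 48.06 × 1.04 × (201 − 362) = -8047.2 kJ/min
Converting: 8047.2 / 60 s = 134.12 kW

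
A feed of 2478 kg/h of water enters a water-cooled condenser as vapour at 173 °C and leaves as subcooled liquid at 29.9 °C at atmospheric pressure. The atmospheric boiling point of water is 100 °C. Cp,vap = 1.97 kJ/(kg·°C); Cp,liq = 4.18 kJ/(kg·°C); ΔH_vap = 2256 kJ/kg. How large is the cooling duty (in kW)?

vapour 173→100 °C: -143.81 kJ/kg
condensation at 100 °C: -2256 kJ/kg
liquid 100→29.9 °C: -293.02 kJ/kg
Δh = -143.81 + -2256 + -293.02 = -2692.8 kJ/kg
Q = ṁ·Δh = 2478 kg/h × -2692.8 kJ/kg = -6.6728e+06 kJ/h
|Q| = 1853.6 kW

Q_c = 1850 kW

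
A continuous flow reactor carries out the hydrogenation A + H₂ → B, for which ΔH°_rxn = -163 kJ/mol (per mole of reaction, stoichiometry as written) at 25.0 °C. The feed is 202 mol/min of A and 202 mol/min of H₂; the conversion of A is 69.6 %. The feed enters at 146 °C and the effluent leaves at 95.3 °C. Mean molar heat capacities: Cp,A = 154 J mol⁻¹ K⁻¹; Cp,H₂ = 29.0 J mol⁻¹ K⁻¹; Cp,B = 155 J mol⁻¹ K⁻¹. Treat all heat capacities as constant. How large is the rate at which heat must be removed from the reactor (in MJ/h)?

Q_out = 1500 MJ/h

Extent of reaction ξ = 0.696 × 202 = 140.59 mol/min
Reaction term: ξ·ΔH°_rxn = 140.59 × -163 = -22916 kJ/min
Sensible, feed 146→25 °C: -4472.9 kJ/min
Outlet flows (mol/min): A 61.408, H₂ 61.408, B 140.59
Sensible, products 25→95.3 °C: 2322 kJ/min
Q = ΔH = -25067 kJ/min = -417.79 kW
Heat removed = 1504 MJ/h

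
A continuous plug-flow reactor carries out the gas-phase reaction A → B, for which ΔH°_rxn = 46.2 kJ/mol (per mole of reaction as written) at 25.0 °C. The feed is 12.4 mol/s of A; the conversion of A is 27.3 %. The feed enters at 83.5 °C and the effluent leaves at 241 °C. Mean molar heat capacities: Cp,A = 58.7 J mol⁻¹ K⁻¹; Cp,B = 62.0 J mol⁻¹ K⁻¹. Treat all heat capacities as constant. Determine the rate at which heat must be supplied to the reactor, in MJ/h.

Q_in = 984 MJ/h

Extent of reaction ξ = 0.273 × 12.4 = 3.3852 mol/s
Reaction term: ξ·ΔH°_rxn = 3.3852 × 46.2 = 156.4 kJ/s
Sensible, feed 83.5→25 °C: -42.581 kJ/s
Outlet flows (mol/s): A 9.0148, B 3.3852
Sensible, products 25→241 °C: 159.64 kJ/s
Q = ΔH = 273.45 kJ/s = 273.45 kW
Heat supplied = 984.42 MJ/h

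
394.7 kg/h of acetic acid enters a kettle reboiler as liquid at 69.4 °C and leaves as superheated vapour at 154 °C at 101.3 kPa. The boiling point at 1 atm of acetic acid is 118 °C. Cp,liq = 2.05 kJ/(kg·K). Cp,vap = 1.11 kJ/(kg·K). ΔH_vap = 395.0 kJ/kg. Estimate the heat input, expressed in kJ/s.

Q = 58.6 kJ/s

liquid 69.4→118 °C: 99.63 kJ/kg
vaporisation at 118 °C: 395 kJ/kg
vapour 118→154 °C: 39.96 kJ/kg
Δh = 99.63 + 395 + 39.96 = 534.59 kJ/kg
Q = ṁ·Δh = 394.7 kg/h × 534.59 kJ/kg = 211000 kJ/h
|Q| = 58.612 kW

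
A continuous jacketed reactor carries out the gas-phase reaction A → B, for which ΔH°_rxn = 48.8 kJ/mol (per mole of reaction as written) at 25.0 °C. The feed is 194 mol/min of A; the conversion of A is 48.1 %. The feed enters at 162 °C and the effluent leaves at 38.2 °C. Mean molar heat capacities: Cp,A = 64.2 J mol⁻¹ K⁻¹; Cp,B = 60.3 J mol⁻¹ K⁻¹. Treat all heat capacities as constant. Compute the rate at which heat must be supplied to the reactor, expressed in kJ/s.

Q_in = 50.1 kJ/s

Extent of reaction ξ = 0.481 × 194 = 93.314 mol/min
Reaction term: ξ·ΔH°_rxn = 93.314 × 48.8 = 4553.7 kJ/min
Sensible, feed 162→25 °C: -1706.3 kJ/min
Outlet flows (mol/min): A 100.69, B 93.314
Sensible, products 25→38.2 °C: 159.6 kJ/min
Q = ΔH = 3007 kJ/min = 50.117 kW
Heat supplied = 50.117 kJ/s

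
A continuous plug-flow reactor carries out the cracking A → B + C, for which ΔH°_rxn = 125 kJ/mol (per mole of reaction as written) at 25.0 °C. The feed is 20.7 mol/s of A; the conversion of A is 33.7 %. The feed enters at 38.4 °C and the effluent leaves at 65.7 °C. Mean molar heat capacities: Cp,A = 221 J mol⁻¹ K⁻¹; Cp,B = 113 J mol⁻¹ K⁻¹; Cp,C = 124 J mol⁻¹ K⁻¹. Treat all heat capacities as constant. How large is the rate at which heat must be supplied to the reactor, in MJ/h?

Extent of reaction ξ = 0.337 × 20.7 = 6.9759 mol/s
Reaction term: ξ·ΔH°_rxn = 6.9759 × 125 = 871.99 kJ/s
Sensible, feed 38.4→25 °C: -61.301 kJ/s
Outlet flows (mol/s): A 13.724, B 6.9759, C 6.9759
Sensible, products 25→65.7 °C: 190.73 kJ/s
Q = ΔH = 1001.4 kJ/s = 1001.4 kW
Heat supplied = 3605.1 MJ/h

Q_in = 3610 MJ/h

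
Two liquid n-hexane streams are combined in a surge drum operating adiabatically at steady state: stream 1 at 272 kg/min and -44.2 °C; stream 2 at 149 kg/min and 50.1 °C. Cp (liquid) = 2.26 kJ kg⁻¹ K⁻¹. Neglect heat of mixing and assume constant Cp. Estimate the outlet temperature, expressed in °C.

Energy balance with Q = 0: Σ ṁᵢCp,ᵢ(T_out − Tᵢ) = 0
Σ ṁᵢCp,ᵢTᵢ = 272×2.26×-44.2 + 149×2.26×50.1 = -10300
Σ ṁᵢCp,ᵢ = 272×2.26 + 149×2.26 = 951.46
T_out = -10300 / 951.46 = -10.825 °C

T_out = -10.8 °C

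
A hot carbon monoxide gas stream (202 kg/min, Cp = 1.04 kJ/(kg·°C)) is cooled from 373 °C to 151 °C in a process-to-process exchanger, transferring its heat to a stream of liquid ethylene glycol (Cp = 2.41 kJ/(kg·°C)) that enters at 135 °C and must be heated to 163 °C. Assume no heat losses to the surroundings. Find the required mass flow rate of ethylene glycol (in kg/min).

Heat released by hot stream: Q = 202 × 1.04 × (373 − 151) = 46638 kJ/min
Energy balance on cold side (adiabatic exchanger): Q = ṁ_c·Cp_c·(T_c,out − T_c,in)
ṁ_c = 46638 / [2.41 × (163 − 135)] = 691.13 kg/min

ṁ_c = 691 kg/min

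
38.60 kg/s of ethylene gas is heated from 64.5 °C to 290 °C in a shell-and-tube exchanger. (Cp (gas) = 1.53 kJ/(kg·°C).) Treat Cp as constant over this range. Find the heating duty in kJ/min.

Q = ṁ·Cp·ΔT = 38.60 × 1.53 × (290 − 64.5) = 13318 kJ/s
Heating duty = 799050 kJ/min

Q = 799000 kJ/min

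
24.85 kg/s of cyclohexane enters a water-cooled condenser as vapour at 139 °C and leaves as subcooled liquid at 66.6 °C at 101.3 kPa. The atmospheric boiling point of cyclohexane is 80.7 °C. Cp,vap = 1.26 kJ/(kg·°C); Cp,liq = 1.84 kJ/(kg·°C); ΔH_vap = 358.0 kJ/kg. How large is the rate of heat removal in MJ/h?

Q_c = 40900 MJ/h

vapour 139→80.7 °C: -73.458 kJ/kg
condensation at 80.7 °C: -358 kJ/kg
liquid 80.7→66.6 °C: -25.944 kJ/kg
Δh = -73.458 + -358 + -25.944 = -457.4 kJ/kg
Q = ṁ·Δh = 24.85 kg/s × -457.4 kJ/kg = -11366 kJ/s
|Q| = 11366 kW = 40919 MJ/h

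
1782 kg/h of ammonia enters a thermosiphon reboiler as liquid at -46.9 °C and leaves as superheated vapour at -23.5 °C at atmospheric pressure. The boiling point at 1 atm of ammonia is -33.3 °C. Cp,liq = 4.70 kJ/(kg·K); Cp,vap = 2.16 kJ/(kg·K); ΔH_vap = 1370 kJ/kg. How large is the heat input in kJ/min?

Q = 43200 kJ/min

liquid -46.9→-33.3 °C: 63.92 kJ/kg
vaporisation at -33.3 °C: 1370 kJ/kg
vapour -33.3→-23.5 °C: 21.168 kJ/kg
Δh = 63.92 + 1370 + 21.168 = 1455.1 kJ/kg
Q = ṁ·Δh = 1782 kg/h × 1455.1 kJ/kg = 2.593e+06 kJ/h
|Q| = 720.27 kW = 43216 kJ/min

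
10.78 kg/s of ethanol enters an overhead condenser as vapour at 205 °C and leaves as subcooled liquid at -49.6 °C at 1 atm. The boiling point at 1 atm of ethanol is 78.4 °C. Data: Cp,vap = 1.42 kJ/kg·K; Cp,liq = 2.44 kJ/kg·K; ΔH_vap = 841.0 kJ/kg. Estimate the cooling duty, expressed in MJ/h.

Q_c = 51700 MJ/h

vapour 205→78.4 °C: -179.77 kJ/kg
condensation at 78.4 °C: -841 kJ/kg
liquid 78.4→-49.6 °C: -312.32 kJ/kg
Δh = -179.77 + -841 + -312.32 = -1333.1 kJ/kg
Q = ṁ·Δh = 10.78 kg/s × -1333.1 kJ/kg = -14371 kJ/s
|Q| = 14371 kW = 51735 MJ/h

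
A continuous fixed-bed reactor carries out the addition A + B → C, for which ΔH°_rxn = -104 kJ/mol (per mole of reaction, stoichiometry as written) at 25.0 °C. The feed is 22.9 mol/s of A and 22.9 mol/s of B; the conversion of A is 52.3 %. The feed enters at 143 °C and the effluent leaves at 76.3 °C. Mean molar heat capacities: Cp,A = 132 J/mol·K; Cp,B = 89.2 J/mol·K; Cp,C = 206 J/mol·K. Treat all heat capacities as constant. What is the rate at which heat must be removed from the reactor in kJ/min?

Extent of reaction ξ = 0.523 × 22.9 = 11.977 mol/s
Reaction term: ξ·ΔH°_rxn = 11.977 × -104 = -1245.6 kJ/s
Sensible, feed 143→25 °C: -597.73 kJ/s
Outlet flows (mol/s): A 10.923, B 10.923, C 11.977
Sensible, products 25→76.3 °C: 250.52 kJ/s
Q = ΔH = -1592.8 kJ/s = -1592.8 kW
Heat removed = 95567 kJ/min

Q_out = 95600 kJ/min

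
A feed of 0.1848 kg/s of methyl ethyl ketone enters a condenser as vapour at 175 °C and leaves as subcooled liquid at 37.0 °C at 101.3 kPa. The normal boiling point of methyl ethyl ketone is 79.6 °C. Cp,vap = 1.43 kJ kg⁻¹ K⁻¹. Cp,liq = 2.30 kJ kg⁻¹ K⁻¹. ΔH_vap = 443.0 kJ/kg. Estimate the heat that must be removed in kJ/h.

vapour 175→79.6 °C: -136.42 kJ/kg
condensation at 79.6 °C: -443 kJ/kg
liquid 79.6→37.0 °C: -97.98 kJ/kg
Δh = -136.42 + -443 + -97.98 = -677.4 kJ/kg
Q = ṁ·Δh = 0.1848 kg/s × -677.4 kJ/kg = -125.18 kJ/s
|Q| = 125.18 kW = 450660 kJ/h

Q_c = 451000 kJ/h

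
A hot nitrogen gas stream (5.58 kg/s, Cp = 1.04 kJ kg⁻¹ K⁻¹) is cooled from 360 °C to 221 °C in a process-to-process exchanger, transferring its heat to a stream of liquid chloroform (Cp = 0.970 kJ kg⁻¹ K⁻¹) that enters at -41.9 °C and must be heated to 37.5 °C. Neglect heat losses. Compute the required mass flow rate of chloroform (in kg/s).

ṁ_c = 10.5 kg/s

Heat released by hot stream: Q = 5.58 × 1.04 × (360 − 221) = 806.64 kJ/s
Energy balance on cold side (adiabatic exchanger): Q = ṁ_c·Cp_c·(T_c,out − T_c,in)
ṁ_c = 806.64 / [0.970 × (37.5 − -41.9)] = 10.473 kg/s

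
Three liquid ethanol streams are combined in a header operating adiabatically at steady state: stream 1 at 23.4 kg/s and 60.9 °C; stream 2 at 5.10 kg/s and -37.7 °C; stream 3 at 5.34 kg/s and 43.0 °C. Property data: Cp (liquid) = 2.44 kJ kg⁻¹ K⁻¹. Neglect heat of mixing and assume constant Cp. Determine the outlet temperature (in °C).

T_out = 43.2 °C

No heat crosses the boundary, so H_out = H_in.
T_out = Σ ṁᵢCp,ᵢTᵢ / Σ ṁᵢCp,ᵢ
      = 3568.3 / 82.57 = 43.215 °C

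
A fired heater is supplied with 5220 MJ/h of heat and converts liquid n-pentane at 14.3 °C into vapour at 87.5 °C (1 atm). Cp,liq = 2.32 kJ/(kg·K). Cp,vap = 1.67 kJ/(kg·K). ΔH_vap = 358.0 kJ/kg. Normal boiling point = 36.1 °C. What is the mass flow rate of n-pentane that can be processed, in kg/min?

ṁ = 176 kg/min

Δh = 2.32×(36.1−14.3) + 358.0 + 1.67×(87.5−36.1) = 494.41 kJ/kg
Q = 5220 MJ/h = 1450 kJ/s = 87000 kJ/min
ṁ = Q/Δh = 87000 / 494.41 = 175.97 kg/min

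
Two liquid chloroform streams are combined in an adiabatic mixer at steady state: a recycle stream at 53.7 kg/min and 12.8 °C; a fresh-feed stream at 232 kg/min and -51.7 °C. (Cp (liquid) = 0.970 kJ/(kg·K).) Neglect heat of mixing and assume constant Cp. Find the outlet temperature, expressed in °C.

Adiabatic, steady state ⇒ Σ ṁᵢCp,ᵢ(T_out − Tᵢ) = 0
Σ ṁᵢCp,ᵢTᵢ = 53.7×0.970×12.8 + 232×0.970×-51.7 = -10968
Σ ṁᵢCp,ᵢ = 53.7×0.970 + 232×0.970 = 277.13
T_out = -10968 / 277.13 = -39.577 °C

T_out = -39.6 °C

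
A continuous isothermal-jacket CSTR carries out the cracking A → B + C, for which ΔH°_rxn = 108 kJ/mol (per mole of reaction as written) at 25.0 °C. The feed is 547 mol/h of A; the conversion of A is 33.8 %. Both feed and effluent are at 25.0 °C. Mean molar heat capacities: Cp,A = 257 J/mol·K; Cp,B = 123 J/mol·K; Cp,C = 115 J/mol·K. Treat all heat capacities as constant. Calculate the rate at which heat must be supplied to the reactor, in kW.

Extent of reaction ξ = 0.338 × 547 = 184.89 mol/h
Reaction term: ξ·ΔH°_rxn = 184.89 × 108 = 19968 kJ/h
Q = ΔH = 19968 kJ/h = 5.5466 kW
Heat supplied = 5.5466 kW

Q_in = 5.55 kW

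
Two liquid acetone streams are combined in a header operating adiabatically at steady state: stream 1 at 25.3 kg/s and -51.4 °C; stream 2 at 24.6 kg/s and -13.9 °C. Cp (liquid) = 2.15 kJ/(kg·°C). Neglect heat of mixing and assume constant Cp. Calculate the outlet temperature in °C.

T_out = -32.9 °C

Energy balance with Q = 0: Σ ṁᵢCp,ᵢ(T_out − Tᵢ) = 0
Σ ṁᵢCp,ᵢTᵢ = 25.3×2.15×-51.4 + 24.6×2.15×-13.9 = -3531.1
Σ ṁᵢCp,ᵢ = 25.3×2.15 + 24.6×2.15 = 107.28
T_out = -3531.1 / 107.28 = -32.913 °C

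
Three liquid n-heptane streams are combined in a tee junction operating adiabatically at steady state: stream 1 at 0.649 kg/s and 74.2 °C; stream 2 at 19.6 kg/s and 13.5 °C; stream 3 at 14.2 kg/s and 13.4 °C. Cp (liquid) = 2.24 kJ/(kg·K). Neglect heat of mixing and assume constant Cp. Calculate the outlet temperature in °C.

T_out = 14.6 °C

Energy balance with Q = 0: Σ ṁᵢCp,ᵢ(T_out − Tᵢ) = 0
Σ ṁᵢCp,ᵢTᵢ = 0.649×2.24×74.2 + 19.6×2.24×13.5 + 14.2×2.24×13.4 = 1126.8
Σ ṁᵢCp,ᵢ = 0.649×2.24 + 19.6×2.24 + 14.2×2.24 = 77.166
T_out = 1126.8 / 77.166 = 14.602 °C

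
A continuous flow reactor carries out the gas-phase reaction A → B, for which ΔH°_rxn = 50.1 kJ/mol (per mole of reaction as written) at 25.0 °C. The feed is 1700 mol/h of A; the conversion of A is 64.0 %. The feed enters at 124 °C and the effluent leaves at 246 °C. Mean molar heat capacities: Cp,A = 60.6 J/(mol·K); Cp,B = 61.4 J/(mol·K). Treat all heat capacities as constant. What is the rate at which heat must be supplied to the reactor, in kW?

Q_in = 18.7 kW

Extent of reaction ξ = 0.640 × 1700 = 1088 mol/h
Reaction term: ξ·ΔH°_rxn = 1088 × 50.1 = 54509 kJ/h
Sensible, feed 124→25 °C: -10199 kJ/h
Outlet flows (mol/h): A 612, B 1088
Sensible, products 25→246 °C: 22960 kJ/h
Q = ΔH = 67270 kJ/h = 18.686 kW
Heat supplied = 18.686 kW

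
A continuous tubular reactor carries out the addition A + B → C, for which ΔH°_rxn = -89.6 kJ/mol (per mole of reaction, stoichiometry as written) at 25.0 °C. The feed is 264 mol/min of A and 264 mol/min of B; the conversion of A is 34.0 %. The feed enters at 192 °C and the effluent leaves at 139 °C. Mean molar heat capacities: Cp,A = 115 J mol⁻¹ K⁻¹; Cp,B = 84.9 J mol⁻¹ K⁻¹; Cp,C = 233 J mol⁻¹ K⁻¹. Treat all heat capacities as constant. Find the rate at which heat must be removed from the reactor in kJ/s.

Extent of reaction ξ = 0.340 × 264 = 89.76 mol/min
Reaction term: ξ·ΔH°_rxn = 89.76 × -89.6 = -8042.5 kJ/min
Sensible, feed 192→25 °C: -8813.2 kJ/min
Outlet flows (mol/min): A 174.24, B 174.24, C 89.76
Sensible, products 25→139 °C: 6354.9 kJ/min
Q = ΔH = -10501 kJ/min = -175.01 kW
Heat removed = 175.01 kJ/s

Q_out = 175 kJ/s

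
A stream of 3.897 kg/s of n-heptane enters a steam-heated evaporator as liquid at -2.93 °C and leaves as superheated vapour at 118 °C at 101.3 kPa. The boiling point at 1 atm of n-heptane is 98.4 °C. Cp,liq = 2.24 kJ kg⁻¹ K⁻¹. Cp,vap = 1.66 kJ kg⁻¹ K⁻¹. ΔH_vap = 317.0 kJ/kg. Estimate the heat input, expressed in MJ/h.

liquid -2.93→98.4 °C: 226.98 kJ/kg
vaporisation at 98.4 °C: 317 kJ/kg
vapour 98.4→118 °C: 32.536 kJ/kg
Δh = 226.98 + 317 + 32.536 = 576.52 kJ/kg
Q = ṁ·Δh = 3.897 kg/s × 576.52 kJ/kg = 2246.7 kJ/s
|Q| = 2246.7 kW = 8088 MJ/h

Q = 8090 MJ/h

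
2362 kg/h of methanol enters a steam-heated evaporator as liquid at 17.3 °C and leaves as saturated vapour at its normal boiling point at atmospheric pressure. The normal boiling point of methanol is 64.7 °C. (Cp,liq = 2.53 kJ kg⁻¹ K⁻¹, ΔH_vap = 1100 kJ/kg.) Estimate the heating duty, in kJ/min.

liquid 17.3→64.7 °C: 119.92 kJ/kg
vaporisation at 64.7 °C: 1100 kJ/kg
Δh = 119.92 + 1100 = 1219.9 kJ/kg
Q = ṁ·Δh = 2362 kg/h × 1219.9 kJ/kg = 2.8815e+06 kJ/h
|Q| = 800.4 kW = 48024 kJ/min

Q = 48000 kJ/min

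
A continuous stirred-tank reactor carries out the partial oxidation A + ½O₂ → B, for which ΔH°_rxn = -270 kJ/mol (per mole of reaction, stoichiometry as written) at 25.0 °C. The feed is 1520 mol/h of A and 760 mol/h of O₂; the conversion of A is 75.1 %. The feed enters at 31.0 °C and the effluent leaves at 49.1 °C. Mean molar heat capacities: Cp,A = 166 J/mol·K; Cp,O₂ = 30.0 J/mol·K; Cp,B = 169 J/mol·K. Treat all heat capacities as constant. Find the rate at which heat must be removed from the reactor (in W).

Q_out = 84300 W

Extent of reaction ξ = 0.751 × 1520 = 1141.5 mol/h
Reaction term: ξ·ΔH°_rxn = 1141.5 × -270 = -308210 kJ/h
Sensible, feed 31.0→25 °C: -1650.7 kJ/h
Outlet flows (mol/h): A 378.48, O₂ 189.24, B 1141.5
Sensible, products 25→49.1 °C: 6300.3 kJ/h
Q = ΔH = -303560 kJ/h = -84.322 kW
Heat removed = 84322 W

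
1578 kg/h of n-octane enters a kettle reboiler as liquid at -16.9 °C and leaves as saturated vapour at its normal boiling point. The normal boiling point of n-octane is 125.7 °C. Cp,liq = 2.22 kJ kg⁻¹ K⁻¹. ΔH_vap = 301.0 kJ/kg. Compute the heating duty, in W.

liquid -16.9→125.7 °C: 316.57 kJ/kg
vaporisation at 125.7 °C: 301 kJ/kg
Δh = 316.57 + 301 = 617.57 kJ/kg
Q = ṁ·Δh = 1578 kg/h × 617.57 kJ/kg = 974530 kJ/h
|Q| = 270.7 kW = 270700 W

Q = 271000 W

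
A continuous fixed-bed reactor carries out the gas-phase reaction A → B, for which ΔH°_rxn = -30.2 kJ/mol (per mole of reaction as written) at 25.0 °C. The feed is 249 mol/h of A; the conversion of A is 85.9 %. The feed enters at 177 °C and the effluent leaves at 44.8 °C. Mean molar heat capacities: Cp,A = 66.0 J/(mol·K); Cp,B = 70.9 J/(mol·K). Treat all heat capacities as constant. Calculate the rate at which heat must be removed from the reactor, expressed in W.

Q_out = 2390 W

Extent of reaction ξ = 0.859 × 249 = 213.89 mol/h
Reaction term: ξ·ΔH°_rxn = 213.89 × -30.2 = -6459.5 kJ/h
Sensible, feed 177→25 °C: -2498 kJ/h
Outlet flows (mol/h): A 35.109, B 213.89
Sensible, products 25→44.8 °C: 346.14 kJ/h
Q = ΔH = -8611.3 kJ/h = -2.392 kW
Heat removed = 2392 W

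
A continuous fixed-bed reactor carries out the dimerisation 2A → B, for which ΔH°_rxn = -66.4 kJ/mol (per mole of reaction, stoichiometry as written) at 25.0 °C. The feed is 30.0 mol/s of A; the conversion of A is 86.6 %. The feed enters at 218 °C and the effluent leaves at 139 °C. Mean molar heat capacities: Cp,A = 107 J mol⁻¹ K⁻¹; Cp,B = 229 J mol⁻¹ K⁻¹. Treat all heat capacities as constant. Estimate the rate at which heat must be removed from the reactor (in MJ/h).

Q_out = 3940 MJ/h

Extent of reaction ξ = 0.866 × 30.0 / 2 = 12.99 mol/s
Reaction term: ξ·ΔH°_rxn = 12.99 × -66.4 = -862.54 kJ/s
Sensible, feed 218→25 °C: -619.53 kJ/s
Outlet flows (mol/s): A 4.02, B 12.99
Sensible, products 25→139 °C: 388.15 kJ/s
Q = ΔH = -1093.9 kJ/s = -1093.9 kW
Heat removed = 3938.1 MJ/h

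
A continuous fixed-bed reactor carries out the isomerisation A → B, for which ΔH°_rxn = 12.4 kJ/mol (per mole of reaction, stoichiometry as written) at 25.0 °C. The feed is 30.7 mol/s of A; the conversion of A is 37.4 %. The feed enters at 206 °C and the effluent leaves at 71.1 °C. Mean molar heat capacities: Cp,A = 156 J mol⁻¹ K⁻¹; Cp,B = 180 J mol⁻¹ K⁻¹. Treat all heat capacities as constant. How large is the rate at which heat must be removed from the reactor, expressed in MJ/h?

Q_out = 1770 MJ/h

Extent of reaction ξ = 0.374 × 30.7 = 11.482 mol/s
Reaction term: ξ·ΔH°_rxn = 11.482 × 12.4 = 142.37 kJ/s
Sensible, feed 206→25 °C: -866.85 kJ/s
Outlet flows (mol/s): A 19.218, B 11.482
Sensible, products 25→71.1 °C: 233.49 kJ/s
Q = ΔH = -490.99 kJ/s = -490.99 kW
Heat removed = 1767.5 MJ/h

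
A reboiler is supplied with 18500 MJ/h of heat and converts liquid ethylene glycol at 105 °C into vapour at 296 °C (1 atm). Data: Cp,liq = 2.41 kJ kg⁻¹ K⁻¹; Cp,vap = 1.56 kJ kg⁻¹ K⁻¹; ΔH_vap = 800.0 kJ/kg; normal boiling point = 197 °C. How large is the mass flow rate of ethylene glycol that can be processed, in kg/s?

Δh = 2.41×(197−105) + 800.0 + 1.56×(296−197) = 1176.2 kJ/kg
Q = 18500 MJ/h = 5138.9 kJ/s = 5138.9 kJ/s
ṁ = Q/Δh = 5138.9 / 1176.2 = 4.3692 kg/s

ṁ = 4.37 kg/s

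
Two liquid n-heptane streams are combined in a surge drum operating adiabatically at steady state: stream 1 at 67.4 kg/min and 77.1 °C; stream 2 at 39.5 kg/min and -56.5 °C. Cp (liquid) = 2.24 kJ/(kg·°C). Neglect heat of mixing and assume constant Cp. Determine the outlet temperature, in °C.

T_out = 27.7 °C

No heat crosses the boundary, so H_out = H_in.
Σ ṁᵢCp,ᵢTᵢ = 67.4×2.24×77.1 + 39.5×2.24×-56.5 = 6641.1
Σ ṁᵢCp,ᵢ = 67.4×2.24 + 39.5×2.24 = 239.46
T_out = 6641.1 / 239.46 = 27.734 °C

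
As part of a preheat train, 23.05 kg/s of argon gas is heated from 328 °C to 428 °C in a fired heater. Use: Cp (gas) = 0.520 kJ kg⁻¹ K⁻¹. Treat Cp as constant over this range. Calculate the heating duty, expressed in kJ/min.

Q = ṁ·Cp·ΔT = 23.05 × 0.520 × (428 − 328) = 1198.6 kJ/s
Heating duty = 71916 kJ/min

Q = 71900 kJ/min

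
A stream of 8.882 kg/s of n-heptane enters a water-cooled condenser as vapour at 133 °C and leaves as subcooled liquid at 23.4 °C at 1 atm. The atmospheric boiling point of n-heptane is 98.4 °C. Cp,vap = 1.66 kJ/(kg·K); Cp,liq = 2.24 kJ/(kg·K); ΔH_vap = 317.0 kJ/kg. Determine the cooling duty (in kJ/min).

Q_c = 289000 kJ/min

vapour 133→98.4 °C: -57.436 kJ/kg
condensation at 98.4 °C: -317 kJ/kg
liquid 98.4→23.4 °C: -168 kJ/kg
Δh = -57.436 + -317 + -168 = -542.44 kJ/kg
Q = ṁ·Δh = 8.882 kg/s × -542.44 kJ/kg = -4817.9 kJ/s
|Q| = 4817.9 kW = 289070 kJ/min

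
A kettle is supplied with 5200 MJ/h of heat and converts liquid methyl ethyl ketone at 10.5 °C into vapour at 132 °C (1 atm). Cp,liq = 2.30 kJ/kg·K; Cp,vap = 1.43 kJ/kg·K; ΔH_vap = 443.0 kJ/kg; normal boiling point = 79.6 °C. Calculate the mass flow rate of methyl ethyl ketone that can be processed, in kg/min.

ṁ = 128 kg/min

Δh = 2.30×(79.6−10.5) + 443.0 + 1.43×(132−79.6) = 676.86 kJ/kg
Q = 5200 MJ/h = 1444.4 kJ/s = 86667 kJ/min
ṁ = Q/Δh = 86667 / 676.86 = 128.04 kg/min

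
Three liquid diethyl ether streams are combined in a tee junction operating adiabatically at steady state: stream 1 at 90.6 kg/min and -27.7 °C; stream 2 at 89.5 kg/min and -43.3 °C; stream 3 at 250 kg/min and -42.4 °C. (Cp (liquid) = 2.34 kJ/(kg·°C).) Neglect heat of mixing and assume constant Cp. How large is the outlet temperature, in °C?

Adiabatic, steady state ⇒ Σ ṁᵢCp,ᵢ(T_out − Tᵢ) = 0
T_out = Σ ṁᵢCp,ᵢTᵢ / Σ ṁᵢCp,ᵢ
      = -39745 / 1006.4 = -39.491 °C

T_out = -39.5 °C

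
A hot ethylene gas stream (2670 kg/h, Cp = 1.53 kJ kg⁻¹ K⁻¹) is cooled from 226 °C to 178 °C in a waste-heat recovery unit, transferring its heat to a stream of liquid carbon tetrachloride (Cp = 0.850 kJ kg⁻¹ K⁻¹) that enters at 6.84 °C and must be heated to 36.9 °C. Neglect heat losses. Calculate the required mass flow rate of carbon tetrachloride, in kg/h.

ṁ_c = 7670 kg/h

Heat released by hot stream: Q = 2670 × 1.53 × (226 − 178) = 196080 kJ/h
Energy balance on cold side (adiabatic exchanger): Q = ṁ_c·Cp_c·(T_c,out − T_c,in)
ṁ_c = 196080 / [0.850 × (36.9 − 6.84)] = 7674.3 kg/h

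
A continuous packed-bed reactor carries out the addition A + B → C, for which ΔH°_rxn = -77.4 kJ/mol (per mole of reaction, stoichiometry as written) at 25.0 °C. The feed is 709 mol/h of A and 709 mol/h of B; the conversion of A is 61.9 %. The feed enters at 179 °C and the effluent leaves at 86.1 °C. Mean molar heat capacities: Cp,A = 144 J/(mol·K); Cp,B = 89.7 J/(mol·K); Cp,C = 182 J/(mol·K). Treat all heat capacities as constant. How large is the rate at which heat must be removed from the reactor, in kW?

Extent of reaction ξ = 0.619 × 709 = 438.87 mol/h
Reaction term: ξ·ΔH°_rxn = 438.87 × -77.4 = -33969 kJ/h
Sensible, feed 179→25 °C: -25517 kJ/h
Outlet flows (mol/h): A 270.13, B 270.13, C 438.87
Sensible, products 25→86.1 °C: 8737.5 kJ/h
Q = ΔH = -50748 kJ/h = -14.097 kW
Heat removed = 14.097 kW

Q_out = 14.1 kW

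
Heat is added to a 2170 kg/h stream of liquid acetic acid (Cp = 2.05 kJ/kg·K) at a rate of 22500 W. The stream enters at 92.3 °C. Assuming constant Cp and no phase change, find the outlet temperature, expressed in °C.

Q = 22500 W = 81000 kJ/h
ΔT = Q/(ṁ·Cp) = 81000/(2170×2.05) = 18.208 K
T_out = 92.3 + 18.208 = 110.51 °C

T_out = 111 °C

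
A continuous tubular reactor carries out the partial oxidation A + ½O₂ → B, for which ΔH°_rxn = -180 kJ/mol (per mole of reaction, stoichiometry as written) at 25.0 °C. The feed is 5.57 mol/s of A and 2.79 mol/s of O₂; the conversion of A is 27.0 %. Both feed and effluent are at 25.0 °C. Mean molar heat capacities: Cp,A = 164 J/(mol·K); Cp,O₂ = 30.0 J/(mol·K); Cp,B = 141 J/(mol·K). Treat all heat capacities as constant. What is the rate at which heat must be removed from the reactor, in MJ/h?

Q_out = 975 MJ/h

Extent of reaction ξ = 0.270 × 5.57 = 1.5039 mol/s
Reaction term: ξ·ΔH°_rxn = 1.5039 × -180 = -270.7 kJ/s
Q = ΔH = -270.7 kJ/s = -270.7 kW
Heat removed = 974.53 MJ/h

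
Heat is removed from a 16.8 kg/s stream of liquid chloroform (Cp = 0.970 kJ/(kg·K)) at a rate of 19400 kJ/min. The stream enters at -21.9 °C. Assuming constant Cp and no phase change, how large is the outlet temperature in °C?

T_out = -41.7 °C

Q = 19400 kJ/min = 323.33 kJ/s
ΔT = Q/(ṁ·Cp) = 323.33/(16.8×0.970) = 19.841 K
T_out = -21.9 − 19.841 = -41.741 °C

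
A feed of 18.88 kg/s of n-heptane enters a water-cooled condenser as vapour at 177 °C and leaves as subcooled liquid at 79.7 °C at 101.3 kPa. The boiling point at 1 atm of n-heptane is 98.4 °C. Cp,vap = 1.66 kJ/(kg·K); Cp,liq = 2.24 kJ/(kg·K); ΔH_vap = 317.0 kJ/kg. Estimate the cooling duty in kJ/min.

Q_c = 554000 kJ/min

vapour 177→98.4 °C: -130.48 kJ/kg
condensation at 98.4 °C: -317 kJ/kg
liquid 98.4→79.7 °C: -41.888 kJ/kg
Δh = -130.48 + -317 + -41.888 = -489.36 kJ/kg
Q = ṁ·Δh = 18.88 kg/s × -489.36 kJ/kg = -9239.2 kJ/s
|Q| = 9239.2 kW = 554350 kJ/min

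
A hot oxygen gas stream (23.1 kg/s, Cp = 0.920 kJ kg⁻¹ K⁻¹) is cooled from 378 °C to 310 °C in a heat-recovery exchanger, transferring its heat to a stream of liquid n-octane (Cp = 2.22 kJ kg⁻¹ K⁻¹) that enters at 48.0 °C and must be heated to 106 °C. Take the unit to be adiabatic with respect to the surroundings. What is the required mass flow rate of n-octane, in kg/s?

Heat released by hot stream: Q = 23.1 × 0.920 × (378 − 310) = 1445.1 kJ/s
Energy balance on cold side (adiabatic exchanger): Q = ṁ_c·Cp_c·(T_c,out − T_c,in)
ṁ_c = 1445.1 / [2.22 × (106 − 48.0)] = 11.223 kg/s

ṁ_c = 11.2 kg/s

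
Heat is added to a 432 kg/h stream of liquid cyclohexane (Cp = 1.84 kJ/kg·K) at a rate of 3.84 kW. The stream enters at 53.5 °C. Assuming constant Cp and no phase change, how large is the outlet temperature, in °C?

Q = 3.84 kW = 13824 kJ/h
ΔT = Q/(ṁ·Cp) = 13824/(432×1.84) = 17.391 K
T_out = 53.5 + 17.391 = 70.891 °C

T_out = 70.9 °C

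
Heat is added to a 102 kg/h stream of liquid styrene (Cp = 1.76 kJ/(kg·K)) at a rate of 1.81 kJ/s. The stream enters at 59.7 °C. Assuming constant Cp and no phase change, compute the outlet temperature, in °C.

Q = 1.81 kJ/s = 6516 kJ/h
ΔT = Q/(ṁ·Cp) = 6516/(102×1.76) = 36.297 K
T_out = 59.7 + 36.297 = 95.997 °C

T_out = 96.0 °C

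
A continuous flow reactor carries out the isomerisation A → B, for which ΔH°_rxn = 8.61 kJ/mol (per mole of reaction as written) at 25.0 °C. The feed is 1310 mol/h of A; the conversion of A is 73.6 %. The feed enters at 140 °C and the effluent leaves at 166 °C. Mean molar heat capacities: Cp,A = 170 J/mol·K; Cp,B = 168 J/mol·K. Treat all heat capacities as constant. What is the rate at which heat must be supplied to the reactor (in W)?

Q_in = 3840 W

Extent of reaction ξ = 0.736 × 1310 = 964.16 mol/h
Reaction term: ξ·ΔH°_rxn = 964.16 × 8.61 = 8301.4 kJ/h
Sensible, feed 140→25 °C: -25610 kJ/h
Outlet flows (mol/h): A 345.84, B 964.16
Sensible, products 25→166 °C: 31129 kJ/h
Q = ΔH = 13820 kJ/h = 3.8388 kW
Heat supplied = 3838.8 W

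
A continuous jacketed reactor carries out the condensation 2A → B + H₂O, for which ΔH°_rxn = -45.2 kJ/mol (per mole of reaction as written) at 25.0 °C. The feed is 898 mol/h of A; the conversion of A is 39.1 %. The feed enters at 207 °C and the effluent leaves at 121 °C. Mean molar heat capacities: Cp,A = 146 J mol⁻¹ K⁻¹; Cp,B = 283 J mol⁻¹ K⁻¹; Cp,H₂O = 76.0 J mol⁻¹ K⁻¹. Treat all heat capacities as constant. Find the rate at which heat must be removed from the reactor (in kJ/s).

Extent of reaction ξ = 0.391 × 898 / 2 = 175.56 mol/h
Reaction term: ξ·ΔH°_rxn = 175.56 × -45.2 = -7935.3 kJ/h
Sensible, feed 207→25 °C: -23862 kJ/h
Outlet flows (mol/h): A 546.88, B 175.56, H₂O 175.56
Sensible, products 25→121 °C: 13716 kJ/h
Q = ΔH = -18081 kJ/h = -5.0226 kW
Heat removed = 5.0226 kJ/s

Q_out = 5.02 kJ/s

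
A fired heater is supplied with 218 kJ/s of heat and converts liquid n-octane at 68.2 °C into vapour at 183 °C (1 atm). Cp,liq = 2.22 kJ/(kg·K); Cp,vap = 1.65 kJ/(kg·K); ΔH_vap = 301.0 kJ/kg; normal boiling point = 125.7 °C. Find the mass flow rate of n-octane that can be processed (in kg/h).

Δh = 2.22×(125.7−68.2) + 301.0 + 1.65×(183−125.7) = 523.19 kJ/kg
Q = 218 kJ/s = 218 kJ/s = 784800 kJ/h
ṁ = Q/Δh = 784800 / 523.19 = 1500 kg/h

ṁ = 1500 kg/h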